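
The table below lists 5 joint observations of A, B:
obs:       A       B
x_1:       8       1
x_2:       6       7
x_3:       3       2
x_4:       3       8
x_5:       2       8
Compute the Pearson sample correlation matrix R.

Step 1 — column means:
  mean(A) = (8 + 6 + 3 + 3 + 2) / 5 = 22/5 = 4.4
  mean(B) = (1 + 7 + 2 + 8 + 8) / 5 = 26/5 = 5.2

Step 2 — sample variances and covariances s[i,j] = (1/(n-1)) · Σ_k (x_{k,i} - mean_i) · (x_{k,j} - mean_j), with n-1 = 4:
  s[A,A] = ((3.6)·(3.6) + (1.6)·(1.6) + (-1.4)·(-1.4) + (-1.4)·(-1.4) + (-2.4)·(-2.4)) / 4 = 25.2/4 = 6.3
  s[A,B] = ((3.6)·(-4.2) + (1.6)·(1.8) + (-1.4)·(-3.2) + (-1.4)·(2.8) + (-2.4)·(2.8)) / 4 = -18.4/4 = -4.6
  s[B,B] = ((-4.2)·(-4.2) + (1.8)·(1.8) + (-3.2)·(-3.2) + (2.8)·(2.8) + (2.8)·(2.8)) / 4 = 46.8/4 = 11.7
  Sample standard deviations s_i = √(s[i,i]):
  s(A) = √(6.3) = 2.51
  s(B) = √(11.7) = 3.4205

Step 3 — r_{ij} = s_{ij} / (s_i · s_j):
  r[A,A] = 1 (diagonal).
  r[A,B] = -4.6 / (2.51 · 3.4205) = -4.6 / 8.5855 = -0.5358
  r[B,B] = 1 (diagonal).

R is symmetric with unit diagonal. Assembling:

R = [[1, -0.5358],
 [-0.5358, 1]]


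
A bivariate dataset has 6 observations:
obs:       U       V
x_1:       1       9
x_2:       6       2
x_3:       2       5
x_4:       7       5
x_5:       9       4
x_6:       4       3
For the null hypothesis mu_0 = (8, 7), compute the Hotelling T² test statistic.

Step 1 — sample mean vector:
  mean(U) = (1 + 6 + 2 + 7 + 9 + 4) / 6 = 29/6 = 4.8333
  mean(V) = (9 + 2 + 5 + 5 + 4 + 3) / 6 = 28/6 = 4.6667
  x̄ = (4.8333, 4.6667),  deviation x̄ - mu_0 = (4.8333, 4.6667) - (8, 7) = (-3.1667, -2.3333).

Step 2 — sample covariance matrix, S[i,j] = (1/(n-1)) · Σ_k (x_{k,i} - mean_i) · (x_{k,j} - mean_j), divisor n-1 = 5:
  S[U,U] = ((-3.8333)·(-3.8333) + (1.1667)·(1.1667) + (-2.8333)·(-2.8333) + (2.1667)·(2.1667) + (4.1667)·(4.1667) + (-0.8333)·(-0.8333)) / 5 = 46.8333/5 = 9.3667
  S[U,V] = ((-3.8333)·(4.3333) + (1.1667)·(-2.6667) + (-2.8333)·(0.3333) + (2.1667)·(0.3333) + (4.1667)·(-0.6667) + (-0.8333)·(-1.6667)) / 5 = -21.3333/5 = -4.2667
  S[V,V] = ((4.3333)·(4.3333) + (-2.6667)·(-2.6667) + (0.3333)·(0.3333) + (0.3333)·(0.3333) + (-0.6667)·(-0.6667) + (-1.6667)·(-1.6667)) / 5 = 29.3333/5 = 5.8667
  S = [[9.3667, -4.2667],
 [-4.2667, 5.8667]].

Step 3 — invert S. det(S) = 9.3667·5.8667 - (-4.2667)² = 36.7467.
  S^{-1} = (1/det) · [[d, -b], [-b, a]] = [[0.1597, 0.1161],
 [0.1161, 0.2549]].

Step 4 — quadratic form (x̄ - mu_0)^T · S^{-1} · (x̄ - mu_0):
  S^{-1} · (x̄ - mu_0) = (-0.7765, -0.9624),
  (x̄ - mu_0)^T · [...] = (-3.1667)·(-0.7765) + (-2.3333)·(-0.9624) = 4.7046.

Step 5 — scale by n: T² = 6 · 4.7046 = 28.2275.

T² ≈ 28.2275


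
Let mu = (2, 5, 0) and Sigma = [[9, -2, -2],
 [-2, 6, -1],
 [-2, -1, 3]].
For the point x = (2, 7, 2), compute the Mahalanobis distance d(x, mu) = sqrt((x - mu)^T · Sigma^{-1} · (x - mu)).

Step 1 — centre the observation: (x - mu) = (0, 2, 2).

Step 2 — invert Sigma (cofactor / det for 3×3, or solve directly):
  Sigma^{-1} = [[0.156, 0.0734, 0.1284],
 [0.0734, 0.211, 0.1193],
 [0.1284, 0.1193, 0.4587]].

Step 3 — form the quadratic (x - mu)^T · Sigma^{-1} · (x - mu):
  Sigma^{-1} · (x - mu) = (0.4037, 0.6606, 1.156).
  (x - mu)^T · [Sigma^{-1} · (x - mu)] = (0)·(0.4037) + (2)·(0.6606) + (2)·(1.156) = 3.633.

Step 4 — take square root: d = √(3.633) ≈ 1.9061.

d(x, mu) = √(3.633) ≈ 1.9061


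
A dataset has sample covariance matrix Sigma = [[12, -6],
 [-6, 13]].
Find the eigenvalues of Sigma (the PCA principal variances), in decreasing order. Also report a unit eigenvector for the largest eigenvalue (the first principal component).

Step 1 — characteristic polynomial of 2×2 Sigma:
  det(Sigma - λI) = λ² - trace · λ + det = 0.
  trace = 12 + 13 = 25, det = 12·13 - (-6)² = 120.
Step 2 — discriminant:
  Δ = trace² - 4·det = 625 - 480 = 145.
Step 3 — eigenvalues:
  λ = (trace ± √Δ)/2 = (25 ± 12.0416)/2,
  λ_1 = 18.5208,  λ_2 = 6.4792.

Step 4 — unit eigenvector for λ_1: solve (Sigma - λ_1 I)v = 0. First row:
  (12 - 18.5208)·v_x + (-6)·v_y = 0, i.e. (-6.5208)·v_x + (-6)·v_y = 0,
  so v ∝ (b, λ_1 - a) = (-6, 6.5208); multiply by -1 so the first entry is positive: u = (6, -6.5208).
  ||u|| = √((6)² + (-6.5208)²) = √(78.5208) ≈ 8.8612,
  v_1 = u/||u|| ≈ (0.6771, -0.7359) (||v_1|| = 1).

λ_1 = 18.5208,  λ_2 = 6.4792;  v_1 ≈ (0.6771, -0.7359)


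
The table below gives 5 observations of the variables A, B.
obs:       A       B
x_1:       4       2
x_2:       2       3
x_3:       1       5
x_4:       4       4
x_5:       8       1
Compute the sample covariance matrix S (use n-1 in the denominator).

Step 1 — column means:
  mean(A) = (4 + 2 + 1 + 4 + 8) / 5 = 19/5 = 3.8
  mean(B) = (2 + 3 + 5 + 4 + 1) / 5 = 15/5 = 3

Step 2 — sample covariance S[i,j] = (1/(n-1)) · Σ_k (x_{k,i} - mean_i) · (x_{k,j} - mean_j), with n-1 = 4.
  S[A,A] = ((0.2)·(0.2) + (-1.8)·(-1.8) + (-2.8)·(-2.8) + (0.2)·(0.2) + (4.2)·(4.2)) / 4 = 28.8/4 = 7.2
  S[A,B] = ((0.2)·(-1) + (-1.8)·(0) + (-2.8)·(2) + (0.2)·(1) + (4.2)·(-2)) / 4 = -14/4 = -3.5
  S[B,B] = ((-1)·(-1) + (0)·(0) + (2)·(2) + (1)·(1) + (-2)·(-2)) / 4 = 10/4 = 2.5

S is symmetric (S[j,i] = S[i,j]). Assembling:

S = [[7.2, -3.5],
 [-3.5, 2.5]]


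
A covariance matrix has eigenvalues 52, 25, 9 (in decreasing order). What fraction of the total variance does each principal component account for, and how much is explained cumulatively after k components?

Step 1 — total variance = trace(Sigma) = Σ λ_i = 52 + 25 + 9 = 86.

Step 2 — fraction explained by component i = λ_i / Σ λ:
  PC1: 52/86 = 0.6047
  PC2: 25/86 = 0.2907
  PC3: 9/86 = 0.1047

Step 3 — cumulative fraction after k components = (λ_1 + ... + λ_k) / Σ λ:
  k = 1: 52/86 = 0.6047
  k = 2: (52 + 25)/86 = 77/86 = 0.8953
  k = 3: (52 + 25 + 9)/86 = 86/86 = 1

Summary (fraction, with percent):

explained: PC1 0.6047 (60.47%), PC2 0.2907 (29.07%), PC3 0.1047 (10.47%);  cumulative: 0.6047, 0.8953, 1


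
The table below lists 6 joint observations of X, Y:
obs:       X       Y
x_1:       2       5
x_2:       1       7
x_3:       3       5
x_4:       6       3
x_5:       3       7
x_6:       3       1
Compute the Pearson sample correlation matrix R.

Step 1 — column means:
  mean(X) = (2 + 1 + 3 + 6 + 3 + 3) / 6 = 18/6 = 3
  mean(Y) = (5 + 7 + 5 + 3 + 7 + 1) / 6 = 28/6 = 4.6667

Step 2 — sample variances and covariances s[i,j] = (1/(n-1)) · Σ_k (x_{k,i} - mean_i) · (x_{k,j} - mean_j), with n-1 = 5:
  s[X,X] = ((-1)·(-1) + (-2)·(-2) + (0)·(0) + (3)·(3) + (0)·(0) + (0)·(0)) / 5 = 14/5 = 2.8
  s[X,Y] = ((-1)·(0.3333) + (-2)·(2.3333) + (0)·(0.3333) + (3)·(-1.6667) + (0)·(2.3333) + (0)·(-3.6667)) / 5 = -10/5 = -2
  s[Y,Y] = ((0.3333)·(0.3333) + (2.3333)·(2.3333) + (0.3333)·(0.3333) + (-1.6667)·(-1.6667) + (2.3333)·(2.3333) + (-3.6667)·(-3.6667)) / 5 = 27.3333/5 = 5.4667
  Sample standard deviations s_i = √(s[i,i]):
  s(X) = √(2.8) = 1.6733
  s(Y) = √(5.4667) = 2.3381

Step 3 — r_{ij} = s_{ij} / (s_i · s_j):
  r[X,X] = 1 (diagonal).
  r[X,Y] = -2 / (1.6733 · 2.3381) = -2 / 3.9124 = -0.5112
  r[Y,Y] = 1 (diagonal).

R is symmetric with unit diagonal. Assembling:

R = [[1, -0.5112],
 [-0.5112, 1]]


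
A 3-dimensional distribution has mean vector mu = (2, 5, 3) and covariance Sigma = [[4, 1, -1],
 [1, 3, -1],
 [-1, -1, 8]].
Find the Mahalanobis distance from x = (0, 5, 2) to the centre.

Step 1 — centre the observation: (x - mu) = (-2, 0, -1).

Step 2 — invert Sigma (cofactor / det for 3×3, or solve directly):
  Sigma^{-1} = [[0.2771, -0.0843, 0.0241],
 [-0.0843, 0.3735, 0.0361],
 [0.0241, 0.0361, 0.1325]].

Step 3 — form the quadratic (x - mu)^T · Sigma^{-1} · (x - mu):
  Sigma^{-1} · (x - mu) = (-0.5783, 0.1325, -0.1807).
  (x - mu)^T · [Sigma^{-1} · (x - mu)] = (-2)·(-0.5783) + (0)·(0.1325) + (-1)·(-0.1807) = 1.3373.

Step 4 — take square root: d = √(1.3373) ≈ 1.1564.

d(x, mu) = √(1.3373) ≈ 1.1564


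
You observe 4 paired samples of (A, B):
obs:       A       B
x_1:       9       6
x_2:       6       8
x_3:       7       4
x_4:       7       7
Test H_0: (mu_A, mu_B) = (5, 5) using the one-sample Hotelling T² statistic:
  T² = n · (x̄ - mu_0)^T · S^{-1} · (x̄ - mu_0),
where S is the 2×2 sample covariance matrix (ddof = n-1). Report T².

Step 1 — sample mean vector:
  mean(A) = (9 + 6 + 7 + 7) / 4 = 29/4 = 7.25
  mean(B) = (6 + 8 + 4 + 7) / 4 = 25/4 = 6.25
  x̄ = (7.25, 6.25),  deviation x̄ - mu_0 = (7.25, 6.25) - (5, 5) = (2.25, 1.25).

Step 2 — sample covariance matrix, S[i,j] = (1/(n-1)) · Σ_k (x_{k,i} - mean_i) · (x_{k,j} - mean_j), divisor n-1 = 3:
  S[A,A] = ((1.75)·(1.75) + (-1.25)·(-1.25) + (-0.25)·(-0.25) + (-0.25)·(-0.25)) / 3 = 4.75/3 = 1.5833
  S[A,B] = ((1.75)·(-0.25) + (-1.25)·(1.75) + (-0.25)·(-2.25) + (-0.25)·(0.75)) / 3 = -2.25/3 = -0.75
  S[B,B] = ((-0.25)·(-0.25) + (1.75)·(1.75) + (-2.25)·(-2.25) + (0.75)·(0.75)) / 3 = 8.75/3 = 2.9167
  S = [[1.5833, -0.75],
 [-0.75, 2.9167]].

Step 3 — invert S. det(S) = 1.5833·2.9167 - (-0.75)² = 4.0556.
  S^{-1} = (1/det) · [[d, -b], [-b, a]] = [[0.7192, 0.1849],
 [0.1849, 0.3904]].

Step 4 — quadratic form (x̄ - mu_0)^T · S^{-1} · (x̄ - mu_0):
  S^{-1} · (x̄ - mu_0) = (1.8493, 0.9041),
  (x̄ - mu_0)^T · [...] = (2.25)·(1.8493) + (1.25)·(0.9041) = 5.2911.

Step 5 — scale by n: T² = 4 · 5.2911 = 21.1644.

T² ≈ 21.1644


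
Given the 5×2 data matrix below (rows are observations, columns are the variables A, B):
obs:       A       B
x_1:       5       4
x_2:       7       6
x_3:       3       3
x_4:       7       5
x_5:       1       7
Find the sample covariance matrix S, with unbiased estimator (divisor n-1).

Step 1 — column means:
  mean(A) = (5 + 7 + 3 + 7 + 1) / 5 = 23/5 = 4.6
  mean(B) = (4 + 6 + 3 + 5 + 7) / 5 = 25/5 = 5

Step 2 — sample covariance S[i,j] = (1/(n-1)) · Σ_k (x_{k,i} - mean_i) · (x_{k,j} - mean_j), with n-1 = 4.
  S[A,A] = ((0.4)·(0.4) + (2.4)·(2.4) + (-1.6)·(-1.6) + (2.4)·(2.4) + (-3.6)·(-3.6)) / 4 = 27.2/4 = 6.8
  S[A,B] = ((0.4)·(-1) + (2.4)·(1) + (-1.6)·(-2) + (2.4)·(0) + (-3.6)·(2)) / 4 = -2/4 = -0.5
  S[B,B] = ((-1)·(-1) + (1)·(1) + (-2)·(-2) + (0)·(0) + (2)·(2)) / 4 = 10/4 = 2.5

S is symmetric (S[j,i] = S[i,j]). Assembling:

S = [[6.8, -0.5],
 [-0.5, 2.5]]


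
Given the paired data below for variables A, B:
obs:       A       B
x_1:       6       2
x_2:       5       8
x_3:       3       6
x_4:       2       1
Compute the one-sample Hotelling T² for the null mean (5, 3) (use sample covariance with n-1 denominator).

Step 1 — sample mean vector:
  mean(A) = (6 + 5 + 3 + 2) / 4 = 16/4 = 4
  mean(B) = (2 + 8 + 6 + 1) / 4 = 17/4 = 4.25
  x̄ = (4, 4.25),  deviation x̄ - mu_0 = (4, 4.25) - (5, 3) = (-1, 1.25).

Step 2 — sample covariance matrix, S[i,j] = (1/(n-1)) · Σ_k (x_{k,i} - mean_i) · (x_{k,j} - mean_j), divisor n-1 = 3:
  S[A,A] = ((2)·(2) + (1)·(1) + (-1)·(-1) + (-2)·(-2)) / 3 = 10/3 = 3.3333
  S[A,B] = ((2)·(-2.25) + (1)·(3.75) + (-1)·(1.75) + (-2)·(-3.25)) / 3 = 4/3 = 1.3333
  S[B,B] = ((-2.25)·(-2.25) + (3.75)·(3.75) + (1.75)·(1.75) + (-3.25)·(-3.25)) / 3 = 32.75/3 = 10.9167
  S = [[3.3333, 1.3333],
 [1.3333, 10.9167]].

Step 3 — invert S. det(S) = 3.3333·10.9167 - (1.3333)² = 34.6111.
  S^{-1} = (1/det) · [[d, -b], [-b, a]] = [[0.3154, -0.0385],
 [-0.0385, 0.0963]].

Step 4 — quadratic form (x̄ - mu_0)^T · S^{-1} · (x̄ - mu_0):
  S^{-1} · (x̄ - mu_0) = (-0.3636, 0.1589),
  (x̄ - mu_0)^T · [...] = (-1)·(-0.3636) + (1.25)·(0.1589) = 0.5622.

Step 5 — scale by n: T² = 4 · 0.5622 = 2.2488.

T² ≈ 2.2488


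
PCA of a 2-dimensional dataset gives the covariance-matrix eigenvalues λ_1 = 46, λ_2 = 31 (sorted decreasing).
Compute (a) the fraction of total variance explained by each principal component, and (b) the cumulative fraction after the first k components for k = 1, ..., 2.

Step 1 — total variance = trace(Sigma) = Σ λ_i = 46 + 31 = 77.

Step 2 — fraction explained by component i = λ_i / Σ λ:
  PC1: 46/77 = 0.5974
  PC2: 31/77 = 0.4026

Step 3 — cumulative fraction after k components = (λ_1 + ... + λ_k) / Σ λ:
  k = 1: 46/77 = 0.5974
  k = 2: (46 + 31)/77 = 77/77 = 1

Summary (fraction, with percent):

explained: PC1 0.5974 (59.74%), PC2 0.4026 (40.26%);  cumulative: 0.5974, 1


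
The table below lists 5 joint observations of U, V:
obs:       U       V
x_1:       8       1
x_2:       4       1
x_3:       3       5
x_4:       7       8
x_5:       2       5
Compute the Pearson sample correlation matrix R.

Step 1 — column means:
  mean(U) = (8 + 4 + 3 + 7 + 2) / 5 = 24/5 = 4.8
  mean(V) = (1 + 1 + 5 + 8 + 5) / 5 = 20/5 = 4

Step 2 — sample variances and covariances s[i,j] = (1/(n-1)) · Σ_k (x_{k,i} - mean_i) · (x_{k,j} - mean_j), with n-1 = 4:
  s[U,U] = ((3.2)·(3.2) + (-0.8)·(-0.8) + (-1.8)·(-1.8) + (2.2)·(2.2) + (-2.8)·(-2.8)) / 4 = 26.8/4 = 6.7
  s[U,V] = ((3.2)·(-3) + (-0.8)·(-3) + (-1.8)·(1) + (2.2)·(4) + (-2.8)·(1)) / 4 = -3/4 = -0.75
  s[V,V] = ((-3)·(-3) + (-3)·(-3) + (1)·(1) + (4)·(4) + (1)·(1)) / 4 = 36/4 = 9
  Sample standard deviations s_i = √(s[i,i]):
  s(U) = √(6.7) = 2.5884
  s(V) = √(9) = 3

Step 3 — r_{ij} = s_{ij} / (s_i · s_j):
  r[U,U] = 1 (diagonal).
  r[U,V] = -0.75 / (2.5884 · 3) = -0.75 / 7.7653 = -0.0966
  r[V,V] = 1 (diagonal).

R is symmetric with unit diagonal. Assembling:

R = [[1, -0.0966],
 [-0.0966, 1]]


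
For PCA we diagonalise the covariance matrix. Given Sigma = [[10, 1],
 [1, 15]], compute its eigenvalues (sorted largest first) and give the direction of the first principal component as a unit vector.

Step 1 — characteristic polynomial of 2×2 Sigma:
  det(Sigma - λI) = λ² - trace · λ + det = 0.
  trace = 10 + 15 = 25, det = 10·15 - (1)² = 149.
Step 2 — discriminant:
  Δ = trace² - 4·det = 625 - 596 = 29.
Step 3 — eigenvalues:
  λ = (trace ± √Δ)/2 = (25 ± 5.3852)/2,
  λ_1 = 15.1926,  λ_2 = 9.8074.

Step 4 — unit eigenvector for λ_1: solve (Sigma - λ_1 I)v = 0. First row:
  (10 - 15.1926)·v_x + (1)·v_y = 0, i.e. (-5.1926)·v_x + (1)·v_y = 0,
  so v ∝ (b, λ_1 - a) = (1, 5.1926) = u.
  ||u|| = √((1)² + (5.1926)²) = √(27.9629) ≈ 5.288,
  v_1 = u/||u|| ≈ (0.1891, 0.982) (||v_1|| = 1).

λ_1 = 15.1926,  λ_2 = 9.8074;  v_1 ≈ (0.1891, 0.982)


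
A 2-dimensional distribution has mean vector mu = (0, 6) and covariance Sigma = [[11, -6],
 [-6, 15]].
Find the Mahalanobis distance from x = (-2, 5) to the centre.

Step 1 — centre the observation: (x - mu) = (-2, -1).

Step 2 — invert Sigma. det(Sigma) = 11·15 - (-6)² = 129.
  Sigma^{-1} = (1/det) · [[d, -b], [-b, a]] = [[0.1163, 0.0465],
 [0.0465, 0.0853]].

Step 3 — form the quadratic (x - mu)^T · Sigma^{-1} · (x - mu):
  Sigma^{-1} · (x - mu) = (-0.2791, -0.1783).
  (x - mu)^T · [Sigma^{-1} · (x - mu)] = (-2)·(-0.2791) + (-1)·(-0.1783) = 0.7364.

Step 4 — take square root: d = √(0.7364) ≈ 0.8582.

d(x, mu) = √(0.7364) ≈ 0.8582


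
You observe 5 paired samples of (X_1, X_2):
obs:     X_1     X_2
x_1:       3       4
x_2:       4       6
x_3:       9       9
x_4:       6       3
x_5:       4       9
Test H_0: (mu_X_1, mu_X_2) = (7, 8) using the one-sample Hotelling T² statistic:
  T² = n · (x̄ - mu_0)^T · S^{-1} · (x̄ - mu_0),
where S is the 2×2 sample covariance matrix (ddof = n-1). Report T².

Step 1 — sample mean vector:
  mean(X_1) = (3 + 4 + 9 + 6 + 4) / 5 = 26/5 = 5.2
  mean(X_2) = (4 + 6 + 9 + 3 + 9) / 5 = 31/5 = 6.2
  x̄ = (5.2, 6.2),  deviation x̄ - mu_0 = (5.2, 6.2) - (7, 8) = (-1.8, -1.8).

Step 2 — sample covariance matrix, S[i,j] = (1/(n-1)) · Σ_k (x_{k,i} - mean_i) · (x_{k,j} - mean_j), divisor n-1 = 4:
  S[X_1,X_1] = ((-2.2)·(-2.2) + (-1.2)·(-1.2) + (3.8)·(3.8) + (0.8)·(0.8) + (-1.2)·(-1.2)) / 4 = 22.8/4 = 5.7
  S[X_1,X_2] = ((-2.2)·(-2.2) + (-1.2)·(-0.2) + (3.8)·(2.8) + (0.8)·(-3.2) + (-1.2)·(2.8)) / 4 = 9.8/4 = 2.45
  S[X_2,X_2] = ((-2.2)·(-2.2) + (-0.2)·(-0.2) + (2.8)·(2.8) + (-3.2)·(-3.2) + (2.8)·(2.8)) / 4 = 30.8/4 = 7.7
  S = [[5.7, 2.45],
 [2.45, 7.7]].

Step 3 — invert S. det(S) = 5.7·7.7 - (2.45)² = 37.8875.
  S^{-1} = (1/det) · [[d, -b], [-b, a]] = [[0.2032, -0.0647],
 [-0.0647, 0.1504]].

Step 4 — quadratic form (x̄ - mu_0)^T · S^{-1} · (x̄ - mu_0):
  S^{-1} · (x̄ - mu_0) = (-0.2494, -0.1544),
  (x̄ - mu_0)^T · [...] = (-1.8)·(-0.2494) + (-1.8)·(-0.1544) = 0.7269.

Step 5 — scale by n: T² = 5 · 0.7269 = 3.6344.

T² ≈ 3.6344


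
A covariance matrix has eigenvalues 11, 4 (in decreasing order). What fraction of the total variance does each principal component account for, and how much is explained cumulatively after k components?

Step 1 — total variance = trace(Sigma) = Σ λ_i = 11 + 4 = 15.

Step 2 — fraction explained by component i = λ_i / Σ λ:
  PC1: 11/15 = 0.7333
  PC2: 4/15 = 0.2667

Step 3 — cumulative fraction after k components = (λ_1 + ... + λ_k) / Σ λ:
  k = 1: 11/15 = 0.7333
  k = 2: (11 + 4)/15 = 15/15 = 1

Summary (fraction, with percent):

explained: PC1 0.7333 (73.33%), PC2 0.2667 (26.67%);  cumulative: 0.7333, 1


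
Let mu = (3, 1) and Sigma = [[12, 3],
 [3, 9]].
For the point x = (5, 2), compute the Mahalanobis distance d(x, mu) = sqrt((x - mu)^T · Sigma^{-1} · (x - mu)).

Step 1 — centre the observation: (x - mu) = (2, 1).

Step 2 — invert Sigma. det(Sigma) = 12·9 - (3)² = 99.
  Sigma^{-1} = (1/det) · [[d, -b], [-b, a]] = [[0.0909, -0.0303],
 [-0.0303, 0.1212]].

Step 3 — form the quadratic (x - mu)^T · Sigma^{-1} · (x - mu):
  Sigma^{-1} · (x - mu) = (0.1515, 0.0606).
  (x - mu)^T · [Sigma^{-1} · (x - mu)] = (2)·(0.1515) + (1)·(0.0606) = 0.3636.

Step 4 — take square root: d = √(0.3636) ≈ 0.603.

d(x, mu) = √(0.3636) ≈ 0.603


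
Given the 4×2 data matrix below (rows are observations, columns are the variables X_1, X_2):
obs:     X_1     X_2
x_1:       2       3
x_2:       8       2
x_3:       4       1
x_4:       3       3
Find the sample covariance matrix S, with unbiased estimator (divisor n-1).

Step 1 — column means:
  mean(X_1) = (2 + 8 + 4 + 3) / 4 = 17/4 = 4.25
  mean(X_2) = (3 + 2 + 1 + 3) / 4 = 9/4 = 2.25

Step 2 — sample covariance S[i,j] = (1/(n-1)) · Σ_k (x_{k,i} - mean_i) · (x_{k,j} - mean_j), with n-1 = 3.
  S[X_1,X_1] = ((-2.25)·(-2.25) + (3.75)·(3.75) + (-0.25)·(-0.25) + (-1.25)·(-1.25)) / 3 = 20.75/3 = 6.9167
  S[X_1,X_2] = ((-2.25)·(0.75) + (3.75)·(-0.25) + (-0.25)·(-1.25) + (-1.25)·(0.75)) / 3 = -3.25/3 = -1.0833
  S[X_2,X_2] = ((0.75)·(0.75) + (-0.25)·(-0.25) + (-1.25)·(-1.25) + (0.75)·(0.75)) / 3 = 2.75/3 = 0.9167

S is symmetric (S[j,i] = S[i,j]). Assembling:

S = [[6.9167, -1.0833],
 [-1.0833, 0.9167]]


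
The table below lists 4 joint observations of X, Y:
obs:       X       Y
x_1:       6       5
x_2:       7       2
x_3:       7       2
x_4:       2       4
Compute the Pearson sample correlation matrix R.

Step 1 — column means:
  mean(X) = (6 + 7 + 7 + 2) / 4 = 22/4 = 5.5
  mean(Y) = (5 + 2 + 2 + 4) / 4 = 13/4 = 3.25

Step 2 — sample variances and covariances s[i,j] = (1/(n-1)) · Σ_k (x_{k,i} - mean_i) · (x_{k,j} - mean_j), with n-1 = 3:
  s[X,X] = ((0.5)·(0.5) + (1.5)·(1.5) + (1.5)·(1.5) + (-3.5)·(-3.5)) / 3 = 17/3 = 5.6667
  s[X,Y] = ((0.5)·(1.75) + (1.5)·(-1.25) + (1.5)·(-1.25) + (-3.5)·(0.75)) / 3 = -5.5/3 = -1.8333
  s[Y,Y] = ((1.75)·(1.75) + (-1.25)·(-1.25) + (-1.25)·(-1.25) + (0.75)·(0.75)) / 3 = 6.75/3 = 2.25
  Sample standard deviations s_i = √(s[i,i]):
  s(X) = √(5.6667) = 2.3805
  s(Y) = √(2.25) = 1.5

Step 3 — r_{ij} = s_{ij} / (s_i · s_j):
  r[X,X] = 1 (diagonal).
  r[X,Y] = -1.8333 / (2.3805 · 1.5) = -1.8333 / 3.5707 = -0.5134
  r[Y,Y] = 1 (diagonal).

R is symmetric with unit diagonal. Assembling:

R = [[1, -0.5134],
 [-0.5134, 1]]


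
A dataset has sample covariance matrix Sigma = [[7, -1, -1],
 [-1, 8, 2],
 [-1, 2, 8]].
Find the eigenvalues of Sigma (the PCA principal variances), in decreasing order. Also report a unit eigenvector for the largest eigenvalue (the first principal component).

Step 1 — characteristic polynomial p(λ) = det(λI - Sigma) = λ³ - tr·λ² + c_1·λ - det, where tr = trace, c_1 = sum of the principal 2×2 minors, det = det(Sigma):
  tr = 7 + 8 + 8 = 23,
  c_1 = (7·8 - (-1)²) + (7·8 - (-1)²) + (8·8 - (2)²) = 55 + 55 + 60 = 170,
  det = 7·(8·8 - (2)²) - (-1)·((-1)·8 - (2)·(-1)) + (-1)·((-1)·(2) - 8·(-1)) = 7·(60) - (-1)·(-6) + (-1)·(6) = 408.
  So p(λ) = λ³ - 23λ² + 170λ - 408.
Step 2 — look for an integer root (rational root theorem: any rational root is an integer divisor of 408). Testing λ = 6:
  p(6) = 216 - 828 + 1020 - 408 = 0  ✓
  Dividing out (λ - 6): p(λ) = (λ - 6)(λ² - 17λ + 68).
Step 3 — remaining eigenvalues from the quadratic λ² - 17λ + 68 = 0:
  Δ = 17² - 4·68 = 289 - 272 = 17,  λ = (17 ± √17)/2 = (17 ± 4.1231)/2 ≈ 10.5616 or 6.4384.
  Sorted: λ_1 = 10.5616,  λ_2 = 6.4384,  λ_3 = 6  (check: sum = 23 = tr ✓).

Step 4 — unit eigenvector for λ_1 ≈ 10.5616: v spans the null space of (Sigma - λ_1 I), whose rows are
  r_1 = (-3.5616, -1, -1),  r_2 = (-1, -2.5616, 2),  r_3 = (-1, 2, -2.5616).
  v is orthogonal to every row, so take v ∝ r_1 × r_2 = ((-1)·(2) - (-1)·(-2.5616), (-1)·(-1) - (-3.5616)·(2), (-3.5616)·(-2.5616) - (-1)·(-1)) ≈ (-4.5616, 8.1231, 8.1231).
  Rescale (multiply by -1 so the first nonzero entry is positive): u = (4.5616, -8.1231, -8.1231).
  ||u|| = √((4.5616)² + (-8.1231)² + (-8.1231)²) = √(152.7775) ≈ 12.3603,  v_1 = u/||u|| ≈ (0.369, -0.6572, -0.6572) (||v_1|| = 1).

λ_1 = 10.5616,  λ_2 = 6.4384,  λ_3 = 6;  v_1 ≈ (0.369, -0.6572, -0.6572)


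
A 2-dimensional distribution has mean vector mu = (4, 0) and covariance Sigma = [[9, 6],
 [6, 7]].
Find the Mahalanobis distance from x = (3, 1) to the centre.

Step 1 — centre the observation: (x - mu) = (-1, 1).

Step 2 — invert Sigma. det(Sigma) = 9·7 - (6)² = 27.
  Sigma^{-1} = (1/det) · [[d, -b], [-b, a]] = [[0.2593, -0.2222],
 [-0.2222, 0.3333]].

Step 3 — form the quadratic (x - mu)^T · Sigma^{-1} · (x - mu):
  Sigma^{-1} · (x - mu) = (-0.4815, 0.5556).
  (x - mu)^T · [Sigma^{-1} · (x - mu)] = (-1)·(-0.4815) + (1)·(0.5556) = 1.037.

Step 4 — take square root: d = √(1.037) ≈ 1.0184.

d(x, mu) = √(1.037) ≈ 1.0184


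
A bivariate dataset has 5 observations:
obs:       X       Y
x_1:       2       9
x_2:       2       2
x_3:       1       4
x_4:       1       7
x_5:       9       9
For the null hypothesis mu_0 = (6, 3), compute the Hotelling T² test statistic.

Step 1 — sample mean vector:
  mean(X) = (2 + 2 + 1 + 1 + 9) / 5 = 15/5 = 3
  mean(Y) = (9 + 2 + 4 + 7 + 9) / 5 = 31/5 = 6.2
  x̄ = (3, 6.2),  deviation x̄ - mu_0 = (3, 6.2) - (6, 3) = (-3, 3.2).

Step 2 — sample covariance matrix, S[i,j] = (1/(n-1)) · Σ_k (x_{k,i} - mean_i) · (x_{k,j} - mean_j), divisor n-1 = 4:
  S[X,X] = ((-1)·(-1) + (-1)·(-1) + (-2)·(-2) + (-2)·(-2) + (6)·(6)) / 4 = 46/4 = 11.5
  S[X,Y] = ((-1)·(2.8) + (-1)·(-4.2) + (-2)·(-2.2) + (-2)·(0.8) + (6)·(2.8)) / 4 = 21/4 = 5.25
  S[Y,Y] = ((2.8)·(2.8) + (-4.2)·(-4.2) + (-2.2)·(-2.2) + (0.8)·(0.8) + (2.8)·(2.8)) / 4 = 38.8/4 = 9.7
  S = [[11.5, 5.25],
 [5.25, 9.7]].

Step 3 — invert S. det(S) = 11.5·9.7 - (5.25)² = 83.9875.
  S^{-1} = (1/det) · [[d, -b], [-b, a]] = [[0.1155, -0.0625],
 [-0.0625, 0.1369]].

Step 4 — quadratic form (x̄ - mu_0)^T · S^{-1} · (x̄ - mu_0):
  S^{-1} · (x̄ - mu_0) = (-0.5465, 0.6257),
  (x̄ - mu_0)^T · [...] = (-3)·(-0.5465) + (3.2)·(0.6257) = 3.6417.

Step 5 — scale by n: T² = 5 · 3.6417 = 18.2087.

T² ≈ 18.2087


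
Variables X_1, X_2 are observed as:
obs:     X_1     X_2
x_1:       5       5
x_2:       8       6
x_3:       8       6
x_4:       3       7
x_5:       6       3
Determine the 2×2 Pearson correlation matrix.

Step 1 — column means:
  mean(X_1) = (5 + 8 + 8 + 3 + 6) / 5 = 30/5 = 6
  mean(X_2) = (5 + 6 + 6 + 7 + 3) / 5 = 27/5 = 5.4

Step 2 — sample variances and covariances s[i,j] = (1/(n-1)) · Σ_k (x_{k,i} - mean_i) · (x_{k,j} - mean_j), with n-1 = 4:
  s[X_1,X_1] = ((-1)·(-1) + (2)·(2) + (2)·(2) + (-3)·(-3) + (0)·(0)) / 4 = 18/4 = 4.5
  s[X_1,X_2] = ((-1)·(-0.4) + (2)·(0.6) + (2)·(0.6) + (-3)·(1.6) + (0)·(-2.4)) / 4 = -2/4 = -0.5
  s[X_2,X_2] = ((-0.4)·(-0.4) + (0.6)·(0.6) + (0.6)·(0.6) + (1.6)·(1.6) + (-2.4)·(-2.4)) / 4 = 9.2/4 = 2.3
  Sample standard deviations s_i = √(s[i,i]):
  s(X_1) = √(4.5) = 2.1213
  s(X_2) = √(2.3) = 1.5166

Step 3 — r_{ij} = s_{ij} / (s_i · s_j):
  r[X_1,X_1] = 1 (diagonal).
  r[X_1,X_2] = -0.5 / (2.1213 · 1.5166) = -0.5 / 3.2171 = -0.1554
  r[X_2,X_2] = 1 (diagonal).

R is symmetric with unit diagonal. Assembling:

R = [[1, -0.1554],
 [-0.1554, 1]]


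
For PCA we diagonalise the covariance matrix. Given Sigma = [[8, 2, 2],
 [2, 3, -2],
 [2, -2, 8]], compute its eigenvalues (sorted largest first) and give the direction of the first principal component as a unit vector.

Step 1 — characteristic polynomial p(λ) = det(λI - Sigma) = λ³ - tr·λ² + c_1·λ - det, where tr = trace, c_1 = sum of the principal 2×2 minors, det = det(Sigma):
  tr = 8 + 3 + 8 = 19,
  c_1 = (8·3 - (2)²) + (8·8 - (2)²) + (3·8 - (-2)²) = 20 + 60 + 20 = 100,
  det = 8·(3·8 - (-2)²) - (2)·((2)·8 - (-2)·(2)) + (2)·((2)·(-2) - 3·(2)) = 8·(20) - (2)·(20) + (2)·(-10) = 100.
  So p(λ) = λ³ - 19λ² + 100λ - 100.
Step 2 — look for an integer root (rational root theorem: any rational root is an integer divisor of 100). Testing λ = 10:
  p(10) = 1000 - 1900 + 1000 - 100 = 0  ✓
  Dividing out (λ - 10): p(λ) = (λ - 10)(λ² - 9λ + 10).
Step 3 — remaining eigenvalues from the quadratic λ² - 9λ + 10 = 0:
  Δ = 9² - 4·10 = 81 - 40 = 41,  λ = (9 ± √41)/2 = (9 ± 6.4031)/2 ≈ 7.7016 or 1.2984.
  Sorted: λ_1 = 10,  λ_2 = 7.7016,  λ_3 = 1.2984  (check: sum = 19 = tr ✓).

Step 4 — unit eigenvector for λ_1 = 10: v spans the null space of (Sigma - λ_1 I), whose rows are
  r_1 = (-2, 2, 2),  r_2 = (2, -7, -2),  r_3 = (2, -2, -2).
  v is orthogonal to every row, so take v ∝ r_1 × r_2 = ((2)·(-2) - (2)·(-7), (2)·(2) - (-2)·(-2), (-2)·(-7) - (2)·(2)) = (10, 0, 10).
  Rescale (divide by 10): u = (1, 0, 1).
  ||u|| = √((1)² + (0)² + (1)²) = √(2) ≈ 1.4142,  v_1 = u/||u|| ≈ (0.7071, 0, 0.7071) (||v_1|| = 1).

λ_1 = 10,  λ_2 = 7.7016,  λ_3 = 1.2984;  v_1 ≈ (0.7071, 0, 0.7071)


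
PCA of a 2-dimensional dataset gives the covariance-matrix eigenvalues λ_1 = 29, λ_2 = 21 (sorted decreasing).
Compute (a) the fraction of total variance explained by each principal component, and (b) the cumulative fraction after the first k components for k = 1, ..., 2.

Step 1 — total variance = trace(Sigma) = Σ λ_i = 29 + 21 = 50.

Step 2 — fraction explained by component i = λ_i / Σ λ:
  PC1: 29/50 = 0.58
  PC2: 21/50 = 0.42

Step 3 — cumulative fraction after k components = (λ_1 + ... + λ_k) / Σ λ:
  k = 1: 29/50 = 0.58
  k = 2: (29 + 21)/50 = 50/50 = 1

Summary (fraction, with percent):

explained: PC1 0.58 (58%), PC2 0.42 (42%);  cumulative: 0.58, 1


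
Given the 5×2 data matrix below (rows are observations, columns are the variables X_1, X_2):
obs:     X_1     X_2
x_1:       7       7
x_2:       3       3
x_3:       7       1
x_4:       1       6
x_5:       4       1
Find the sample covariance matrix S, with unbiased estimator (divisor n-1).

Step 1 — column means:
  mean(X_1) = (7 + 3 + 7 + 1 + 4) / 5 = 22/5 = 4.4
  mean(X_2) = (7 + 3 + 1 + 6 + 1) / 5 = 18/5 = 3.6

Step 2 — sample covariance S[i,j] = (1/(n-1)) · Σ_k (x_{k,i} - mean_i) · (x_{k,j} - mean_j), with n-1 = 4.
  S[X_1,X_1] = ((2.6)·(2.6) + (-1.4)·(-1.4) + (2.6)·(2.6) + (-3.4)·(-3.4) + (-0.4)·(-0.4)) / 4 = 27.2/4 = 6.8
  S[X_1,X_2] = ((2.6)·(3.4) + (-1.4)·(-0.6) + (2.6)·(-2.6) + (-3.4)·(2.4) + (-0.4)·(-2.6)) / 4 = -4.2/4 = -1.05
  S[X_2,X_2] = ((3.4)·(3.4) + (-0.6)·(-0.6) + (-2.6)·(-2.6) + (2.4)·(2.4) + (-2.6)·(-2.6)) / 4 = 31.2/4 = 7.8

S is symmetric (S[j,i] = S[i,j]). Assembling:

S = [[6.8, -1.05],
 [-1.05, 7.8]]


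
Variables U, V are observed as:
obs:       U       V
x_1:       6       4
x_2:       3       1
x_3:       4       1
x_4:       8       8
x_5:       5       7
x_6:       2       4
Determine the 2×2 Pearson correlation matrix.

Step 1 — column means:
  mean(U) = (6 + 3 + 4 + 8 + 5 + 2) / 6 = 28/6 = 4.6667
  mean(V) = (4 + 1 + 1 + 8 + 7 + 4) / 6 = 25/6 = 4.1667

Step 2 — sample variances and covariances s[i,j] = (1/(n-1)) · Σ_k (x_{k,i} - mean_i) · (x_{k,j} - mean_j), with n-1 = 5:
  s[U,U] = ((1.3333)·(1.3333) + (-1.6667)·(-1.6667) + (-0.6667)·(-0.6667) + (3.3333)·(3.3333) + (0.3333)·(0.3333) + (-2.6667)·(-2.6667)) / 5 = 23.3333/5 = 4.6667
  s[U,V] = ((1.3333)·(-0.1667) + (-1.6667)·(-3.1667) + (-0.6667)·(-3.1667) + (3.3333)·(3.8333) + (0.3333)·(2.8333) + (-2.6667)·(-0.1667)) / 5 = 21.3333/5 = 4.2667
  s[V,V] = ((-0.1667)·(-0.1667) + (-3.1667)·(-3.1667) + (-3.1667)·(-3.1667) + (3.8333)·(3.8333) + (2.8333)·(2.8333) + (-0.1667)·(-0.1667)) / 5 = 42.8333/5 = 8.5667
  Sample standard deviations s_i = √(s[i,i]):
  s(U) = √(4.6667) = 2.1602
  s(V) = √(8.5667) = 2.9269

Step 3 — r_{ij} = s_{ij} / (s_i · s_j):
  r[U,U] = 1 (diagonal).
  r[U,V] = 4.2667 / (2.1602 · 2.9269) = 4.2667 / 6.3228 = 0.6748
  r[V,V] = 1 (diagonal).

R is symmetric with unit diagonal. Assembling:

R = [[1, 0.6748],
 [0.6748, 1]]


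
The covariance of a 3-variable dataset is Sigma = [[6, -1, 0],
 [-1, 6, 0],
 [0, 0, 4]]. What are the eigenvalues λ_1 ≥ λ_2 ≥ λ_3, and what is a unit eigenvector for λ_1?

Step 1 — characteristic polynomial p(λ) = det(λI - Sigma) = λ³ - tr·λ² + c_1·λ - det, where tr = trace, c_1 = sum of the principal 2×2 minors, det = det(Sigma):
  tr = 6 + 6 + 4 = 16,
  c_1 = (6·6 - (-1)²) + (6·4 - (0)²) + (6·4 - (0)²) = 35 + 24 + 24 = 83,
  det = 6·(6·4 - (0)²) - (-1)·((-1)·4 - (0)·(0)) + (0)·((-1)·(0) - 6·(0)) = 6·(24) - (-1)·(-4) + (0)·(0) = 140.
  So p(λ) = λ³ - 16λ² + 83λ - 140.
Step 2 — look for an integer root (rational root theorem: any rational root is an integer divisor of 140). Testing λ = 4:
  p(4) = 64 - 256 + 332 - 140 = 0  ✓
  Dividing out (λ - 4): p(λ) = (λ - 4)(λ² - 12λ + 35).
Step 3 — remaining eigenvalues from the quadratic λ² - 12λ + 35 = 0:
  Δ = 12² - 4·35 = 144 - 140 = 4,  λ = (12 ± √4)/2 = (12 ± 2)/2 = 7 or 5.
  Sorted: λ_1 = 7,  λ_2 = 5,  λ_3 = 4  (check: sum = 16 = tr ✓).

Step 4 — unit eigenvector for λ_1 = 7: v spans the null space of (Sigma - λ_1 I), whose rows are
  r_1 = (-1, -1, 0),  r_2 = (-1, -1, 0),  r_3 = (0, 0, -3).
  v is orthogonal to every row, so take v ∝ r_1 × r_3 = ((-1)·(-3) - (0)·(0), (0)·(0) - (-1)·(-3), (-1)·(0) - (-1)·(0)) = (3, -3, 0).
  Rescale (divide by 3): u = (1, -1, 0).
  ||u|| = √((1)² + (-1)² + (0)²) = √(2) ≈ 1.4142,  v_1 = u/||u|| ≈ (0.7071, -0.7071, 0) (||v_1|| = 1).

λ_1 = 7,  λ_2 = 5,  λ_3 = 4;  v_1 ≈ (0.7071, -0.7071, 0)


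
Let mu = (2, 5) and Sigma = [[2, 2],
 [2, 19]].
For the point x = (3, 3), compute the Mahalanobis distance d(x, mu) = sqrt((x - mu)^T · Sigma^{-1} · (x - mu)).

Step 1 — centre the observation: (x - mu) = (1, -2).

Step 2 — invert Sigma. det(Sigma) = 2·19 - (2)² = 34.
  Sigma^{-1} = (1/det) · [[d, -b], [-b, a]] = [[0.5588, -0.0588],
 [-0.0588, 0.0588]].

Step 3 — form the quadratic (x - mu)^T · Sigma^{-1} · (x - mu):
  Sigma^{-1} · (x - mu) = (0.6765, -0.1765).
  (x - mu)^T · [Sigma^{-1} · (x - mu)] = (1)·(0.6765) + (-2)·(-0.1765) = 1.0294.

Step 4 — take square root: d = √(1.0294) ≈ 1.0146.

d(x, mu) = √(1.0294) ≈ 1.0146


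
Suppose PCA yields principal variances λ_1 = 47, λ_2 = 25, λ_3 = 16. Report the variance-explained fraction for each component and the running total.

Step 1 — total variance = trace(Sigma) = Σ λ_i = 47 + 25 + 16 = 88.

Step 2 — fraction explained by component i = λ_i / Σ λ:
  PC1: 47/88 = 0.5341
  PC2: 25/88 = 0.2841
  PC3: 16/88 = 0.1818

Step 3 — cumulative fraction after k components = (λ_1 + ... + λ_k) / Σ λ:
  k = 1: 47/88 = 0.5341
  k = 2: (47 + 25)/88 = 72/88 = 0.8182
  k = 3: (47 + 25 + 16)/88 = 88/88 = 1

Summary (fraction, with percent):

explained: PC1 0.5341 (53.41%), PC2 0.2841 (28.41%), PC3 0.1818 (18.18%);  cumulative: 0.5341, 0.8182, 1


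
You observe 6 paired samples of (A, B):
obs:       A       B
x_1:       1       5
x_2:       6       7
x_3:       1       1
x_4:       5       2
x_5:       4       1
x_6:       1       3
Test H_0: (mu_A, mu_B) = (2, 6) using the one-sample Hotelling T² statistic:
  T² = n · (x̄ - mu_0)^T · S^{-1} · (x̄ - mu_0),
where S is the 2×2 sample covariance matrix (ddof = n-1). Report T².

Step 1 — sample mean vector:
  mean(A) = (1 + 6 + 1 + 5 + 4 + 1) / 6 = 18/6 = 3
  mean(B) = (5 + 7 + 1 + 2 + 1 + 3) / 6 = 19/6 = 3.1667
  x̄ = (3, 3.1667),  deviation x̄ - mu_0 = (3, 3.1667) - (2, 6) = (1, -2.8333).

Step 2 — sample covariance matrix, S[i,j] = (1/(n-1)) · Σ_k (x_{k,i} - mean_i) · (x_{k,j} - mean_j), divisor n-1 = 5:
  S[A,A] = ((-2)·(-2) + (3)·(3) + (-2)·(-2) + (2)·(2) + (1)·(1) + (-2)·(-2)) / 5 = 26/5 = 5.2
  S[A,B] = ((-2)·(1.8333) + (3)·(3.8333) + (-2)·(-2.1667) + (2)·(-1.1667) + (1)·(-2.1667) + (-2)·(-0.1667)) / 5 = 8/5 = 1.6
  S[B,B] = ((1.8333)·(1.8333) + (3.8333)·(3.8333) + (-2.1667)·(-2.1667) + (-1.1667)·(-1.1667) + (-2.1667)·(-2.1667) + (-0.1667)·(-0.1667)) / 5 = 28.8333/5 = 5.7667
  S = [[5.2, 1.6],
 [1.6, 5.7667]].

Step 3 — invert S. det(S) = 5.2·5.7667 - (1.6)² = 27.4267.
  S^{-1} = (1/det) · [[d, -b], [-b, a]] = [[0.2103, -0.0583],
 [-0.0583, 0.1896]].

Step 4 — quadratic form (x̄ - mu_0)^T · S^{-1} · (x̄ - mu_0):
  S^{-1} · (x̄ - mu_0) = (0.3755, -0.5955),
  (x̄ - mu_0)^T · [...] = (1)·(0.3755) + (-2.8333)·(-0.5955) = 2.0629.

Step 5 — scale by n: T² = 6 · 2.0629 = 12.3772.

T² ≈ 12.3772


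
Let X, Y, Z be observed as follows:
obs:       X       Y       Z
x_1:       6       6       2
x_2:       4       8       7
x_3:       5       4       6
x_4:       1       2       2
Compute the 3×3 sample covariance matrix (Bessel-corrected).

Step 1 — column means:
  mean(X) = (6 + 4 + 5 + 1) / 4 = 16/4 = 4
  mean(Y) = (6 + 8 + 4 + 2) / 4 = 20/4 = 5
  mean(Z) = (2 + 7 + 6 + 2) / 4 = 17/4 = 4.25

Step 2 — sample covariance S[i,j] = (1/(n-1)) · Σ_k (x_{k,i} - mean_i) · (x_{k,j} - mean_j), with n-1 = 3.
  S[X,X] = ((2)·(2) + (0)·(0) + (1)·(1) + (-3)·(-3)) / 3 = 14/3 = 4.6667
  S[X,Y] = ((2)·(1) + (0)·(3) + (1)·(-1) + (-3)·(-3)) / 3 = 10/3 = 3.3333
  S[X,Z] = ((2)·(-2.25) + (0)·(2.75) + (1)·(1.75) + (-3)·(-2.25)) / 3 = 4/3 = 1.3333
  S[Y,Y] = ((1)·(1) + (3)·(3) + (-1)·(-1) + (-3)·(-3)) / 3 = 20/3 = 6.6667
  S[Y,Z] = ((1)·(-2.25) + (3)·(2.75) + (-1)·(1.75) + (-3)·(-2.25)) / 3 = 11/3 = 3.6667
  S[Z,Z] = ((-2.25)·(-2.25) + (2.75)·(2.75) + (1.75)·(1.75) + (-2.25)·(-2.25)) / 3 = 20.75/3 = 6.9167

S is symmetric (S[j,i] = S[i,j]). Assembling:

S = [[4.6667, 3.3333, 1.3333],
 [3.3333, 6.6667, 3.6667],
 [1.3333, 3.6667, 6.9167]]


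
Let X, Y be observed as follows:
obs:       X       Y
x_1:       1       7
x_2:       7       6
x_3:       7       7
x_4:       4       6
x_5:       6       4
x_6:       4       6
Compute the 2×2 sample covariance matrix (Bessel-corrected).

Step 1 — column means:
  mean(X) = (1 + 7 + 7 + 4 + 6 + 4) / 6 = 29/6 = 4.8333
  mean(Y) = (7 + 6 + 7 + 6 + 4 + 6) / 6 = 36/6 = 6

Step 2 — sample covariance S[i,j] = (1/(n-1)) · Σ_k (x_{k,i} - mean_i) · (x_{k,j} - mean_j), with n-1 = 5.
  S[X,X] = ((-3.8333)·(-3.8333) + (2.1667)·(2.1667) + (2.1667)·(2.1667) + (-0.8333)·(-0.8333) + (1.1667)·(1.1667) + (-0.8333)·(-0.8333)) / 5 = 26.8333/5 = 5.3667
  S[X,Y] = ((-3.8333)·(1) + (2.1667)·(0) + (2.1667)·(1) + (-0.8333)·(0) + (1.1667)·(-2) + (-0.8333)·(0)) / 5 = -4/5 = -0.8
  S[Y,Y] = ((1)·(1) + (0)·(0) + (1)·(1) + (0)·(0) + (-2)·(-2) + (0)·(0)) / 5 = 6/5 = 1.2

S is symmetric (S[j,i] = S[i,j]). Assembling:

S = [[5.3667, -0.8],
 [-0.8, 1.2]]


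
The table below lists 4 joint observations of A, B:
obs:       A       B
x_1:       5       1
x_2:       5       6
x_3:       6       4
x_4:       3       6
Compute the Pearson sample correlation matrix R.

Step 1 — column means:
  mean(A) = (5 + 5 + 6 + 3) / 4 = 19/4 = 4.75
  mean(B) = (1 + 6 + 4 + 6) / 4 = 17/4 = 4.25

Step 2 — sample variances and covariances s[i,j] = (1/(n-1)) · Σ_k (x_{k,i} - mean_i) · (x_{k,j} - mean_j), with n-1 = 3:
  s[A,A] = ((0.25)·(0.25) + (0.25)·(0.25) + (1.25)·(1.25) + (-1.75)·(-1.75)) / 3 = 4.75/3 = 1.5833
  s[A,B] = ((0.25)·(-3.25) + (0.25)·(1.75) + (1.25)·(-0.25) + (-1.75)·(1.75)) / 3 = -3.75/3 = -1.25
  s[B,B] = ((-3.25)·(-3.25) + (1.75)·(1.75) + (-0.25)·(-0.25) + (1.75)·(1.75)) / 3 = 16.75/3 = 5.5833
  Sample standard deviations s_i = √(s[i,i]):
  s(A) = √(1.5833) = 1.2583
  s(B) = √(5.5833) = 2.3629

Step 3 — r_{ij} = s_{ij} / (s_i · s_j):
  r[A,A] = 1 (diagonal).
  r[A,B] = -1.25 / (1.2583 · 2.3629) = -1.25 / 2.9733 = -0.4204
  r[B,B] = 1 (diagonal).

R is symmetric with unit diagonal. Assembling:

R = [[1, -0.4204],
 [-0.4204, 1]]


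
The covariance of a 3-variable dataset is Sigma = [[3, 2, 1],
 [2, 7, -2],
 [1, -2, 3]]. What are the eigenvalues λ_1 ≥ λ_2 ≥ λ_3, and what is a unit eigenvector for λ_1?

Step 1 — characteristic polynomial p(λ) = det(λI - Sigma) = λ³ - tr·λ² + c_1·λ - det, where tr = trace, c_1 = sum of the principal 2×2 minors, det = det(Sigma):
  tr = 3 + 7 + 3 = 13,
  c_1 = (3·7 - (2)²) + (3·3 - (1)²) + (7·3 - (-2)²) = 17 + 8 + 17 = 42,
  det = 3·(7·3 - (-2)²) - (2)·((2)·3 - (-2)·(1)) + (1)·((2)·(-2) - 7·(1)) = 3·(17) - (2)·(8) + (1)·(-11) = 24.
  So p(λ) = λ³ - 13λ² + 42λ - 24.
Step 2 — look for an integer root (rational root theorem: any rational root is an integer divisor of 24). Testing λ = 4:
  p(4) = 64 - 208 + 168 - 24 = 0  ✓
  Dividing out (λ - 4): p(λ) = (λ - 4)(λ² - 9λ + 6).
Step 3 — remaining eigenvalues from the quadratic λ² - 9λ + 6 = 0:
  Δ = 9² - 4·6 = 81 - 24 = 57,  λ = (9 ± √57)/2 = (9 ± 7.5498)/2 ≈ 8.2749 or 0.7251.
  Sorted: λ_1 = 8.2749,  λ_2 = 4,  λ_3 = 0.7251  (check: sum = 13 = tr ✓).

Step 4 — unit eigenvector for λ_1 ≈ 8.2749: v spans the null space of (Sigma - λ_1 I), whose rows are
  r_1 = (-5.2749, 2, 1),  r_2 = (2, -1.2749, -2),  r_3 = (1, -2, -5.2749).
  v is orthogonal to every row, so take v ∝ r_1 × r_2 = ((2)·(-2) - (1)·(-1.2749), (1)·(2) - (-5.2749)·(-2), (-5.2749)·(-1.2749) - (2)·(2)) ≈ (-2.7251, -8.5498, 2.7251).
  Rescale (multiply by -1 so the first nonzero entry is positive): u = (2.7251, 8.5498, -2.7251).
  ||u|| = √((2.7251)² + (8.5498)² + (-2.7251)²) = √(87.9518) ≈ 9.3783,  v_1 = u/||u|| ≈ (0.2906, 0.9117, -0.2906) (||v_1|| = 1).

λ_1 = 8.2749,  λ_2 = 4,  λ_3 = 0.7251;  v_1 ≈ (0.2906, 0.9117, -0.2906)


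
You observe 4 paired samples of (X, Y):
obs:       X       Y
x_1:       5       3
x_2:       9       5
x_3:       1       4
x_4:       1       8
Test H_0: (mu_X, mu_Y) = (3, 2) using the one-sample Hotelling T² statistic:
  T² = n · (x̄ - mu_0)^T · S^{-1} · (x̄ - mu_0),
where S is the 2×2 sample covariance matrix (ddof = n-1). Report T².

Step 1 — sample mean vector:
  mean(X) = (5 + 9 + 1 + 1) / 4 = 16/4 = 4
  mean(Y) = (3 + 5 + 4 + 8) / 4 = 20/4 = 5
  x̄ = (4, 5),  deviation x̄ - mu_0 = (4, 5) - (3, 2) = (1, 3).

Step 2 — sample covariance matrix, S[i,j] = (1/(n-1)) · Σ_k (x_{k,i} - mean_i) · (x_{k,j} - mean_j), divisor n-1 = 3:
  S[X,X] = ((1)·(1) + (5)·(5) + (-3)·(-3) + (-3)·(-3)) / 3 = 44/3 = 14.6667
  S[X,Y] = ((1)·(-2) + (5)·(0) + (-3)·(-1) + (-3)·(3)) / 3 = -8/3 = -2.6667
  S[Y,Y] = ((-2)·(-2) + (0)·(0) + (-1)·(-1) + (3)·(3)) / 3 = 14/3 = 4.6667
  S = [[14.6667, -2.6667],
 [-2.6667, 4.6667]].

Step 3 — invert S. det(S) = 14.6667·4.6667 - (-2.6667)² = 61.3333.
  S^{-1} = (1/det) · [[d, -b], [-b, a]] = [[0.0761, 0.0435],
 [0.0435, 0.2391]].

Step 4 — quadratic form (x̄ - mu_0)^T · S^{-1} · (x̄ - mu_0):
  S^{-1} · (x̄ - mu_0) = (0.2065, 0.7609),
  (x̄ - mu_0)^T · [...] = (1)·(0.2065) + (3)·(0.7609) = 2.4891.

Step 5 — scale by n: T² = 4 · 2.4891 = 9.9565.

T² ≈ 9.9565
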